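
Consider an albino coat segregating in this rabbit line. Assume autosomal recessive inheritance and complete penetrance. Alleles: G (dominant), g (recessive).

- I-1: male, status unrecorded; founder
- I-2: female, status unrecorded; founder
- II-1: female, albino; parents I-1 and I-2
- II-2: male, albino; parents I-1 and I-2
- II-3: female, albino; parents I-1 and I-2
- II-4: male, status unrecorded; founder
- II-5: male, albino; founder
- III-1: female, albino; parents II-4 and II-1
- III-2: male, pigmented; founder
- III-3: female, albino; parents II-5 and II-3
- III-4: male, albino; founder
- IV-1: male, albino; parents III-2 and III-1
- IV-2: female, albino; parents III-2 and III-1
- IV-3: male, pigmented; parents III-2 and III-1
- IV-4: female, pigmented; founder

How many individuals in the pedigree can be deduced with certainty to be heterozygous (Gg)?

Obligate heterozygotes: III-2 is pigmented so carries G and passed g to IV-1 (gg), so III-2 is Gg; IV-3 is pigmented so carries G and received g from III-1 (gg), so IV-3 is Gg.
Every other individual is either homozygous by phenotype or has at least one consistent homozygous assignment, so the count is 2.

2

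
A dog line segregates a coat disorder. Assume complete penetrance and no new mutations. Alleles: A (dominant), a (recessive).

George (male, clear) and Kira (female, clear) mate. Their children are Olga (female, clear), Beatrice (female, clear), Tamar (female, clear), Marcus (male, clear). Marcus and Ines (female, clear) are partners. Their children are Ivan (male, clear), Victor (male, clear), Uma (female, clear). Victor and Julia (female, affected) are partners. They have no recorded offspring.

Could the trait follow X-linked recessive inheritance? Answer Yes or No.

A consistent assignment under X-linked recessive exists: George X^A Y, Kira X^A X^A, Olga X^A X^A, Beatrice X^A X^A, Tamar X^A X^A, Marcus X^A Y, Ines X^A X^A, Ivan X^A Y, Victor X^A Y, Uma X^A X^A, Julia X^a X^a.
In this assignment every recorded phenotype matches its genotype and every non-founder's genotype is obtainable from its parents' genotypes, so the pedigree is consistent.

Yes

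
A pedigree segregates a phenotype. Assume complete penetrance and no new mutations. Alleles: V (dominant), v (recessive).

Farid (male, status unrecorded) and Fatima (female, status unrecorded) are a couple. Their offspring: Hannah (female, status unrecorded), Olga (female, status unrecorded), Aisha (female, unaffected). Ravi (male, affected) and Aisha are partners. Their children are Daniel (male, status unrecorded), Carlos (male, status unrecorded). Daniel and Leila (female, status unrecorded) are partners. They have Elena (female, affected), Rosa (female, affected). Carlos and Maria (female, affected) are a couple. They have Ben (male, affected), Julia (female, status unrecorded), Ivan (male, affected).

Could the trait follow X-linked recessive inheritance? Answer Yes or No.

Yes

A consistent assignment under X-linked recessive exists: Farid X^V Y, Fatima X^V X^v, Hannah X^V X^V, Olga X^V X^V, Aisha X^V X^v, Ravi X^v Y, Daniel X^v Y, Carlos X^V Y, Leila X^V X^v, Maria X^v X^v, Elena X^v X^v, Rosa X^v X^v, Ben X^v Y, Julia X^V X^v, Ivan X^v Y.
In this assignment every recorded phenotype matches its genotype and every non-founder's genotype is obtainable from its parents' genotypes, so the pedigree is consistent.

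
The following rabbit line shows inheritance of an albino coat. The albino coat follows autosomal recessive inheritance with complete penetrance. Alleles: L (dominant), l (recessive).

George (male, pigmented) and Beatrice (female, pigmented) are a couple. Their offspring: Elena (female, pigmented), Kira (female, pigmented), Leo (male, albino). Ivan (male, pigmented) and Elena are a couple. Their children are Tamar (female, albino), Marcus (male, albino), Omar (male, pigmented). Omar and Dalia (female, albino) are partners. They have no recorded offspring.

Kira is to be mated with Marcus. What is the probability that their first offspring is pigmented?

George is pigmented so carries L and passed l to Leo (ll), so George is Ll.
Beatrice is pigmented so carries L and passed l to Leo (ll), so Beatrice is Ll.
Kira is a pigmented offspring of George (Ll) × Beatrice (Ll), whose cross gives 1/4 LL : 1/2 Ll : 1/4 ll; conditioning on being pigmented, Kira is LL with probability 1/3, Ll with probability 2/3.
Marcus is albino, so Marcus is ll.
Summing over parental genotype combinations, P(offspring is pigmented) = 1/3·1 + 2/3·1/2 = 2/3.

2/3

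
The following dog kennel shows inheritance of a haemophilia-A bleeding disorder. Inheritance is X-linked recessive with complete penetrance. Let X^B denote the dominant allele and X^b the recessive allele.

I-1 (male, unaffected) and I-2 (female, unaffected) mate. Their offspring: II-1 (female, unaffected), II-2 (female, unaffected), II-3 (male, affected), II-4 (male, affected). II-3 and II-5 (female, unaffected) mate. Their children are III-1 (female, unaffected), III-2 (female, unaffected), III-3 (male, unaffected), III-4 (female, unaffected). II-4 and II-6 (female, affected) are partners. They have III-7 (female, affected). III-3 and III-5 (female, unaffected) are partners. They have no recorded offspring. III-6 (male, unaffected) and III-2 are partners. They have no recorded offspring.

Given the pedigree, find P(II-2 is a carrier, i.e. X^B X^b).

I-1 is unaffected, so I-1 is X^B Y.
I-2 is unaffected so carries B and passed b to II-3 (X^b Y), so I-2 is X^B X^b.
Their cross gives offspring ratios 1/2 X^B X^B : 1/2 X^B X^b. Conditioning on II-2 being unaffected, P(X^B X^b) = 1/2 / 1 = 1/2.

1/2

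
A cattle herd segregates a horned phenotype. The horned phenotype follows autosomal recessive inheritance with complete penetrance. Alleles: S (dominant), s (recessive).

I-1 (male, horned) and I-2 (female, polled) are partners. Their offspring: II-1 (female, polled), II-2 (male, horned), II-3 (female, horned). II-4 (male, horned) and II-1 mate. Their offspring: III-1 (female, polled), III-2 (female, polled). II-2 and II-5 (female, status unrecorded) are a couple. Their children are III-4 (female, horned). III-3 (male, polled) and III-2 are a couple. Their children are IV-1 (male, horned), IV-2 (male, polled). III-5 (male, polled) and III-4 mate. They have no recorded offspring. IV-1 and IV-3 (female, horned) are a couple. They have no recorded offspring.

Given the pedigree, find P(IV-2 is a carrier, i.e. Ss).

III-3 is polled so carries S and passed s to IV-1 (ss), so III-3 is Ss.
III-2 is polled so carries S and received s from II-4 (ss), so III-2 is Ss.
Their cross gives offspring ratios 1/4 SS : 1/2 Ss : 1/4 ss. Conditioning on IV-2 being polled, P(Ss) = 1/2 / 3/4 = 2/3.

2/3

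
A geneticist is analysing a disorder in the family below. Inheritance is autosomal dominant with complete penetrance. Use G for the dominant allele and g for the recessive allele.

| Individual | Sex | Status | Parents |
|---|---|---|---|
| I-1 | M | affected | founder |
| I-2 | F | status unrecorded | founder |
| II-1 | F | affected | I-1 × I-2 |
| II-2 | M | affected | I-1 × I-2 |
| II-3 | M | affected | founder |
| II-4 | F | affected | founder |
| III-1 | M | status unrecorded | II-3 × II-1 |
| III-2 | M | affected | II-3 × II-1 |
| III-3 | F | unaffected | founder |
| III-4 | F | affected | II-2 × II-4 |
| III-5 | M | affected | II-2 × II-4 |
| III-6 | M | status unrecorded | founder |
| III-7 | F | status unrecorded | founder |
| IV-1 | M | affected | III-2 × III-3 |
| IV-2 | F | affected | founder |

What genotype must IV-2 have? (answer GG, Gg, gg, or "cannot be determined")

IV-2's phenotype allows GG or Gg, and no parent or child forces a single allele at both positions; consistent genotype assignments exist with IV-2 as GG or Gg.

cannot be determined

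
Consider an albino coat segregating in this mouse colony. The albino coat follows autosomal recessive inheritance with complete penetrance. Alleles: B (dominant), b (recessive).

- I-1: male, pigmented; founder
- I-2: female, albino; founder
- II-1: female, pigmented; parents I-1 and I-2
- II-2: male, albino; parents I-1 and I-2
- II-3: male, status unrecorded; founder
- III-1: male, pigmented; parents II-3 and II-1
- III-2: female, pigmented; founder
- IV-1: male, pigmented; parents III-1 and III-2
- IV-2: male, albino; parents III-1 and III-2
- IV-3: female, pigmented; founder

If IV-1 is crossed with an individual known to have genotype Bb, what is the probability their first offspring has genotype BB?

III-1 is pigmented so carries B and passed b to IV-2 (bb), so III-1 is Bb.
III-2 is pigmented so carries B and passed b to IV-2 (bb), so III-2 is Bb.
IV-1 is a pigmented offspring of III-1 (Bb) × III-2 (Bb), whose cross gives 1/4 BB : 1/2 Bb : 1/4 bb; conditioning on being pigmented, IV-1 is BB with probability 1/3, Bb with probability 2/3.
Summing over parental genotype combinations, P(offspring has genotype BB) = 1/3·1/2 + 2/3·1/4 = 1/3.

1/3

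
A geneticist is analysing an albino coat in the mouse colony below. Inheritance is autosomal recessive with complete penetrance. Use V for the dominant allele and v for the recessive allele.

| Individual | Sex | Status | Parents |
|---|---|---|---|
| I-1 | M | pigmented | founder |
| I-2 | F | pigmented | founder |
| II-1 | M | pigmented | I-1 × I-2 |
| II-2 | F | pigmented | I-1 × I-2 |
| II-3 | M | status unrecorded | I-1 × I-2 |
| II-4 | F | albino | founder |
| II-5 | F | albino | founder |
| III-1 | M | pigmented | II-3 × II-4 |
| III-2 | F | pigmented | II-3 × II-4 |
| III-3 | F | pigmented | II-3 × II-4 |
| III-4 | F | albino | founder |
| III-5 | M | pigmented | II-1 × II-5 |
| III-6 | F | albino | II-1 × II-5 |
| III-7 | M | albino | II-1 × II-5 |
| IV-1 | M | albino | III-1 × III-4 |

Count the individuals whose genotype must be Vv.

5

Obligate heterozygotes: II-1 is pigmented so carries V and passed v to III-6 (vv), so II-1 is Vv; III-1 is pigmented so carries V and received v from II-4 (vv), so III-1 is Vv; III-2 is pigmented so carries V and received v from II-4 (vv), so III-2 is Vv; III-3 is pigmented so carries V and received v from II-4 (vv), so III-3 is Vv; III-5 is pigmented so carries V and received v from II-5 (vv), so III-5 is Vv.
Every other individual is either homozygous by phenotype or has at least one consistent homozygous assignment, so the count is 5.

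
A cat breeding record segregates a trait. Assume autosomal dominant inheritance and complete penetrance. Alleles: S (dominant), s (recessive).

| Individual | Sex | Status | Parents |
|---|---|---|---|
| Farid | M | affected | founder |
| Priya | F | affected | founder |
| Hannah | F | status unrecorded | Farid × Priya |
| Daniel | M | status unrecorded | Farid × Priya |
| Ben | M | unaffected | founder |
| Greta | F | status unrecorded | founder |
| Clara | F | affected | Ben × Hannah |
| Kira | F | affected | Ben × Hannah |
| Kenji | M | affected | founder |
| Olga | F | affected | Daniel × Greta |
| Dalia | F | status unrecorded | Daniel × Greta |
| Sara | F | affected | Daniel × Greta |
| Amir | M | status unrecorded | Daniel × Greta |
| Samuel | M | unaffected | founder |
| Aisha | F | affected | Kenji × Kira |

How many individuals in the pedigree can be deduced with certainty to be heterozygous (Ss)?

Obligate heterozygotes: Clara is affected so carries S and received s from Ben (ss), so Clara is Ss; Kira is affected so carries S and received s from Ben (ss), so Kira is Ss.
Every other individual is either homozygous by phenotype or has at least one consistent homozygous assignment, so the count is 2.

2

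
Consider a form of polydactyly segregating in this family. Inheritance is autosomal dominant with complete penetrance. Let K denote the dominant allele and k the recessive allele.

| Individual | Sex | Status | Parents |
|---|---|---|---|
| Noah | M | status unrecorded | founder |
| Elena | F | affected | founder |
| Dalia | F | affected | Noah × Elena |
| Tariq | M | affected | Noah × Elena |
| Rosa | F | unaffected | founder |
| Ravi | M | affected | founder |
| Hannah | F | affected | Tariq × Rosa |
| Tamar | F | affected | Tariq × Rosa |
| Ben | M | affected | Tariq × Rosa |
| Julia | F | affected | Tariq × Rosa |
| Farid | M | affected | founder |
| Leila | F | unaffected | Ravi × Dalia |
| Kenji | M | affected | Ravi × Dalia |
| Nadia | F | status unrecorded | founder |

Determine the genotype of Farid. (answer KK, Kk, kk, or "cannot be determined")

cannot be determined

Farid's phenotype allows KK or Kk, and no parent or child forces a single allele at both positions; consistent genotype assignments exist with Farid as KK or Kk.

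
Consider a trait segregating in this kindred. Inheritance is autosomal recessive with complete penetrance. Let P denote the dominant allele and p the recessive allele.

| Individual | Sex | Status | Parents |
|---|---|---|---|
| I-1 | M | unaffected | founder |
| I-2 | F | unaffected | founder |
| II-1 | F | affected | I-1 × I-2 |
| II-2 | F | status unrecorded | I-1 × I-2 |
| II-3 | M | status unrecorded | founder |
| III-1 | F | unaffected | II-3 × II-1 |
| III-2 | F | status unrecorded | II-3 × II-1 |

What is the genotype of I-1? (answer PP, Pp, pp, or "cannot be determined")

From phenotype alone, I-1 is PP or Pp.
I-1 is unaffected so carries P and passed p to II-1 (pp), so I-1 is Pp.

Pp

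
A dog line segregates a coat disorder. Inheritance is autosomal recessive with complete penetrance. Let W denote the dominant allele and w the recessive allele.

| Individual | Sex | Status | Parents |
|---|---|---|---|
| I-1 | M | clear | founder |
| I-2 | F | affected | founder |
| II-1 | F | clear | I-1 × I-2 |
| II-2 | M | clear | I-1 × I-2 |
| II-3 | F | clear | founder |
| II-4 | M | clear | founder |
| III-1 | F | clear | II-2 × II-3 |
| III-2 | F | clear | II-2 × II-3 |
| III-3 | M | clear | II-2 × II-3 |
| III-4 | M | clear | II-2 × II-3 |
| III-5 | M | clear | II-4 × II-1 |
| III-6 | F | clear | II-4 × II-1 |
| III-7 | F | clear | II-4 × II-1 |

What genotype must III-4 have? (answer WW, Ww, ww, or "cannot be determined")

cannot be determined

III-4's phenotype allows WW or Ww, and no parent or child forces a single allele at both positions; consistent genotype assignments exist with III-4 as WW or Ww.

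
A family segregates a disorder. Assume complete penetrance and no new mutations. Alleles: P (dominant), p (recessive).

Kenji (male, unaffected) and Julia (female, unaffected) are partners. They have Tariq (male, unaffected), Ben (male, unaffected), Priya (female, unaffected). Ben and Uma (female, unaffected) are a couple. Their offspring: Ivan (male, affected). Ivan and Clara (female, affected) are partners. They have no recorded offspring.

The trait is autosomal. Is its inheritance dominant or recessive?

recessive

Ben and Uma are both unaffected yet have an affected child Ivan. Under dominance, an affected child requires at least one affected parent, so the trait cannot be dominant.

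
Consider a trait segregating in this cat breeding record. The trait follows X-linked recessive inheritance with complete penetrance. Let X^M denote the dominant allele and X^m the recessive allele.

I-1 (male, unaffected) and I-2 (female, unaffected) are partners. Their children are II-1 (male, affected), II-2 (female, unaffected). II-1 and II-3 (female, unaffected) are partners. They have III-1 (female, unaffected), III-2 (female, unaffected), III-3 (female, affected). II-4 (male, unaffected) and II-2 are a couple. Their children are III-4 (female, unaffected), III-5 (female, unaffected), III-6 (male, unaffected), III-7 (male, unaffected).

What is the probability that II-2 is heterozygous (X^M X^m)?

I-1 is unaffected, so I-1 is X^M Y.
I-2 is unaffected so carries M and passed m to II-1 (X^m Y), so I-2 is X^M X^m.
Their cross gives offspring ratios 1/2 X^M X^M : 1/2 X^M X^m. Conditioning on II-2 being unaffected, P(X^M X^m) = 1/2 / 1 = 1/2 before taking II-2's own offspring into account.
II-4 is unaffected, so II-4 is X^M Y.
Now use II-2's offspring. Probability of each recorded status — unaffected son III-6: 1/2 if II-2 is X^M X^m, 1 if X^M X^M; unaffected son III-7: 1/2 if II-2 is X^M X^m, 1 if X^M X^M. (III-4, III-5: equally likely either way, so uninformative.)
Bayes: P(X^M X^m) = 1/2·1/4 / (1/2·1/4 + 1/2·1) = 1/5.

1/5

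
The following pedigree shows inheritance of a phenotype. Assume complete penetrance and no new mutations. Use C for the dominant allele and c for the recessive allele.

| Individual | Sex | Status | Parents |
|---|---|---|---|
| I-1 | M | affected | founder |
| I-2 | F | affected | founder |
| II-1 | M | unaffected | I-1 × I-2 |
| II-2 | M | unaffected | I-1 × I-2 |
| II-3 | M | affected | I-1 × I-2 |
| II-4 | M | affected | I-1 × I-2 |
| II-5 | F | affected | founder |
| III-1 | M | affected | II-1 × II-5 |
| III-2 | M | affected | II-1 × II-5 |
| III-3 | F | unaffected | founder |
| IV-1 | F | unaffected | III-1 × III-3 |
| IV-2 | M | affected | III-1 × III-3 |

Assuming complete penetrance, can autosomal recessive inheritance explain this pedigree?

No

Under autosomal recessive, II-1 (unaffected, male) cannot arise from I-1 (affected) × I-2 (affected).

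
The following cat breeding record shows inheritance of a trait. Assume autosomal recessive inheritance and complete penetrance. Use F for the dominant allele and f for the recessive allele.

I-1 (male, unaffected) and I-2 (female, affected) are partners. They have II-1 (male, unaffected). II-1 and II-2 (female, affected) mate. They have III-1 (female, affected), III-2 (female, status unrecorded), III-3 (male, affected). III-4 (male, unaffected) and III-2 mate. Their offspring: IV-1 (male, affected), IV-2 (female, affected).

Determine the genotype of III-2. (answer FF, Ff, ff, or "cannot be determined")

III-2's phenotype is unrecorded, and no parent or child forces a single allele at both positions; consistent genotype assignments exist with III-2 as Ff or ff.

cannot be determined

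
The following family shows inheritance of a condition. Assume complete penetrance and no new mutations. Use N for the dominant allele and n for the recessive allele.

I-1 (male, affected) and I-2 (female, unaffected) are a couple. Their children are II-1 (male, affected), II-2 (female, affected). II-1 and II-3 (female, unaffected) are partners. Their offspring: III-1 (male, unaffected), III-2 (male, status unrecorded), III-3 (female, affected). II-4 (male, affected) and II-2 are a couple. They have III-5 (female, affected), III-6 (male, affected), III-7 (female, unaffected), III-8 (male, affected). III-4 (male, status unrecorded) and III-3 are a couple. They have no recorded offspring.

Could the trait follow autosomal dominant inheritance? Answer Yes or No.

A consistent assignment under autosomal dominant exists: I-1 NN, I-2 nn, II-1 Nn, II-2 Nn, II-3 nn, II-4 Nn, III-1 nn, III-2 Nn, III-3 Nn, III-4 NN, III-5 NN, III-6 NN, III-7 nn, III-8 NN.
In this assignment every recorded phenotype matches its genotype and every non-founder's genotype is obtainable from its parents' genotypes, so the pedigree is consistent.

Yes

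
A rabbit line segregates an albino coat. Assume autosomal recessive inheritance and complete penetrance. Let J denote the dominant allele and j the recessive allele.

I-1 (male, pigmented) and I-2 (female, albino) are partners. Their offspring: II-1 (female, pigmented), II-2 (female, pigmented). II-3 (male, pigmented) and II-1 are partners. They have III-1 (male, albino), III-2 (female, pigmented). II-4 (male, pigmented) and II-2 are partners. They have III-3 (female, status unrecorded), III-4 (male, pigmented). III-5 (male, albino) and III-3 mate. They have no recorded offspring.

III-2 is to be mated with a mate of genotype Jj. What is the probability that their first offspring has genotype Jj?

II-3 is pigmented so carries J and passed j to III-1 (jj), so II-3 is Jj.
II-1 is pigmented so carries J and received j from I-2 (jj), so II-1 is Jj.
III-2 is a pigmented offspring of II-3 (Jj) × II-1 (Jj), whose cross gives 1/4 JJ : 1/2 Jj : 1/4 jj; conditioning on being pigmented, III-2 is JJ with probability 1/3, Jj with probability 2/3.
Summing over parental genotype combinations, P(offspring has genotype Jj) = 1/3·1/2 + 2/3·1/2 = 1/2.

1/2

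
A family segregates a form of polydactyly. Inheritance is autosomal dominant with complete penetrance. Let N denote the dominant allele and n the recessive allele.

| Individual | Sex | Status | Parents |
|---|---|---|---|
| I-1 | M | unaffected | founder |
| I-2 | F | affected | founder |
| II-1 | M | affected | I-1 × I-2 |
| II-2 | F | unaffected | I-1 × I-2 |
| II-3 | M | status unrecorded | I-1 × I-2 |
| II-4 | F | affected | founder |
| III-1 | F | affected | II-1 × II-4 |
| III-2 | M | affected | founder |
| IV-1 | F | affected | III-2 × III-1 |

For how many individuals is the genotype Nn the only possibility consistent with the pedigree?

2

Obligate heterozygotes: I-2 is affected so carries N and passed n to II-2 (nn), so I-2 is Nn; II-1 is affected so carries N and received n from I-1 (nn), so II-1 is Nn.
Every other individual is either homozygous by phenotype or has at least one consistent homozygous assignment, so the count is 2.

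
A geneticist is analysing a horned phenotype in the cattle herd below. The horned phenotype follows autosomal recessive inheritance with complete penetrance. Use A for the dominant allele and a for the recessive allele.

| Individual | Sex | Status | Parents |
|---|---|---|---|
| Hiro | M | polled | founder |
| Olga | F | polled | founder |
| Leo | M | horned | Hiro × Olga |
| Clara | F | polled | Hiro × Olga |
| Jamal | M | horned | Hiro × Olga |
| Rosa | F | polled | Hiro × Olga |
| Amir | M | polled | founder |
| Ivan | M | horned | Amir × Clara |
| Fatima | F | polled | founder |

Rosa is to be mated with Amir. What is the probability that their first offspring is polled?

Hiro is polled so carries A and passed a to Leo (aa), so Hiro is Aa.
Olga is polled so carries A and passed a to Leo (aa), so Olga is Aa.
Rosa is a polled offspring of Hiro (Aa) × Olga (Aa), whose cross gives 1/4 AA : 1/2 Aa : 1/4 aa; conditioning on being polled, Rosa is AA with probability 1/3, Aa with probability 2/3.
Amir is polled so carries A and passed a to Ivan (aa), so Amir is Aa.
Summing over parental genotype combinations, P(offspring is polled) = 1/3·1 + 2/3·3/4 = 5/6.

5/6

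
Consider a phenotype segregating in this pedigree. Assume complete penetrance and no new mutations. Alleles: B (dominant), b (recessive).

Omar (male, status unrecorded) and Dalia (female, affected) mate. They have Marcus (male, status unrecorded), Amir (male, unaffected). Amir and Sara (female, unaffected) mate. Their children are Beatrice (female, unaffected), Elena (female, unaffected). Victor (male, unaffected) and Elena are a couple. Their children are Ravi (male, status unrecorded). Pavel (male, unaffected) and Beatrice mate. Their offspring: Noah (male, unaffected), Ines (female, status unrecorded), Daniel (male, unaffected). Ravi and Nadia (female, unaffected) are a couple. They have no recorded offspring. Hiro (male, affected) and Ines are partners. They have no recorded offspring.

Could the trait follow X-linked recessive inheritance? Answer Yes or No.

No

Under X-linked recessive, Amir (unaffected, male) cannot arise from Omar (unrecorded) × Dalia (affected).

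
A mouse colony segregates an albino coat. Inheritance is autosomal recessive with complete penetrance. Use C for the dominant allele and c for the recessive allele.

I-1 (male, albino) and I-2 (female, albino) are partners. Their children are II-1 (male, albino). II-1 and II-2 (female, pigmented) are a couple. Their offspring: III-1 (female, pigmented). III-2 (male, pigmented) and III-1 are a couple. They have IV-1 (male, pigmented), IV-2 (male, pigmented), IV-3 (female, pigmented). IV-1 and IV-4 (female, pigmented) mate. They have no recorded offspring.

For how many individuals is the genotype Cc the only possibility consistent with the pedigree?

1

Obligate heterozygotes: III-1 is pigmented so carries C and received c from II-1 (cc), so III-1 is Cc.
Every other individual is either homozygous by phenotype or has at least one consistent homozygous assignment, so the count is 1.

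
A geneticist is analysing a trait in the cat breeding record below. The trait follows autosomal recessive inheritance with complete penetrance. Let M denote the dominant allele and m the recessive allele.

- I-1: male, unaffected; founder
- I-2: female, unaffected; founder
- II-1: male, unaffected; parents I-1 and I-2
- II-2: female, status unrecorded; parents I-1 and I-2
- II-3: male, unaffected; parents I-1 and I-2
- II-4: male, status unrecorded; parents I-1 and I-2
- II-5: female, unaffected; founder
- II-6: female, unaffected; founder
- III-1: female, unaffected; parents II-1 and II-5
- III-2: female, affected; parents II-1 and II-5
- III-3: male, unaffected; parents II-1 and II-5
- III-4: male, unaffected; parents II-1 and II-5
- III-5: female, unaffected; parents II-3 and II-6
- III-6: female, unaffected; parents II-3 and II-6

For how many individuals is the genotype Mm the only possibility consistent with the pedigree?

2

Obligate heterozygotes: II-1 is unaffected so carries M and passed m to III-2 (mm), so II-1 is Mm; II-5 is unaffected so carries M and passed m to III-2 (mm), so II-5 is Mm.
Every other individual is either homozygous by phenotype or has at least one consistent homozygous assignment, so the count is 2.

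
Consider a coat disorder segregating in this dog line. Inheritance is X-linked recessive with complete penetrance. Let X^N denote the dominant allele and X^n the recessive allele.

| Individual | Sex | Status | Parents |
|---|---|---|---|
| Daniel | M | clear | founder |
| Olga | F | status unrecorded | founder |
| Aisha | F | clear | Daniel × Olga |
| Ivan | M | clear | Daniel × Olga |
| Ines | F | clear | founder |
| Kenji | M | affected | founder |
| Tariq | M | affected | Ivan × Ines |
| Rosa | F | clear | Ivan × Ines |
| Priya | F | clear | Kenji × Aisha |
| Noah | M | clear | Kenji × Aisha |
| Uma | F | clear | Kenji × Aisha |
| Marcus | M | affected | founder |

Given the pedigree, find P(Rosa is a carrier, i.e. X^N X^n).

1/2

Ivan is clear, so Ivan is X^N Y.
Ines is clear so carries N and passed n to Tariq (X^n Y), so Ines is X^N X^n.
Their cross gives offspring ratios 1/2 X^N X^N : 1/2 X^N X^n. Conditioning on Rosa being clear, P(X^N X^n) = 1/2 / 1 = 1/2.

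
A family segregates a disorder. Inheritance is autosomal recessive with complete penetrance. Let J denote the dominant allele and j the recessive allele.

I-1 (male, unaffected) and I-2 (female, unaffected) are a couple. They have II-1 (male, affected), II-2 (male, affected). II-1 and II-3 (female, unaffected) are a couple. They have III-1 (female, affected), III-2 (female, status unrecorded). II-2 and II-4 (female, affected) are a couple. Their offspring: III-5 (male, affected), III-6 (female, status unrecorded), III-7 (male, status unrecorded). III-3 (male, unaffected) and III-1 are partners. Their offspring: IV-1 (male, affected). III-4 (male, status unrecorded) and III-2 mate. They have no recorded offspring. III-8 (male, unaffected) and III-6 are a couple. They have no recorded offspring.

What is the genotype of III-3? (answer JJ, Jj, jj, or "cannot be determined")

From phenotype alone, III-3 is JJ or Jj.
III-3 is unaffected so carries J and passed j to IV-1 (jj), so III-3 is Jj.

Jj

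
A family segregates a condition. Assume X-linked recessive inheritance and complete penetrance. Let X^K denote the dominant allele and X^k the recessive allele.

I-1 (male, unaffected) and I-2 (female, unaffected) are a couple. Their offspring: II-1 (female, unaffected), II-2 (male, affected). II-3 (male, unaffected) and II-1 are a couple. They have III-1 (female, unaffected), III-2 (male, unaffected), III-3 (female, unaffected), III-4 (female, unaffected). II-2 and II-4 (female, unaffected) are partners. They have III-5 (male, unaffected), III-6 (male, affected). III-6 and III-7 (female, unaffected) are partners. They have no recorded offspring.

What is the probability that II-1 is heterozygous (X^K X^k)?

1/3

I-1 is unaffected, so I-1 is X^K Y.
I-2 is unaffected so carries K and passed k to II-2 (X^k Y), so I-2 is X^K X^k.
Their cross gives offspring ratios 1/2 X^K X^K : 1/2 X^K X^k. Conditioning on II-1 being unaffected, P(X^K X^k) = 1/2 / 1 = 1/2 before taking II-1's own offspring into account.
II-3 is unaffected, so II-3 is X^K Y.
Now use II-1's offspring. Probability of each recorded status — unaffected son III-2: 1/2 if II-1 is X^K X^k, 1 if X^K X^K. (III-1, III-3, III-4: equally likely either way, so uninformative.)
Bayes: P(X^K X^k) = 1/2·1/2 / (1/2·1/2 + 1/2·1) = 1/3.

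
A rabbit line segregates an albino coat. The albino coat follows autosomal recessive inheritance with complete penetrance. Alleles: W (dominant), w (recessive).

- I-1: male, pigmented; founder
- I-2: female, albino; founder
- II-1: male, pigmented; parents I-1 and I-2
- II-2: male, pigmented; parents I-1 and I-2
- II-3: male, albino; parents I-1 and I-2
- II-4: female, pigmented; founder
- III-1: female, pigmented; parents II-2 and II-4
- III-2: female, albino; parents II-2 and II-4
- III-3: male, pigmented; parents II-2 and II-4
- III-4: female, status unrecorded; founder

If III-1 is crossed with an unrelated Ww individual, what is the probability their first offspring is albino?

1/6

II-2 is pigmented so carries W and received w from I-2 (ww), so II-2 is Ww.
II-4 is pigmented so carries W and passed w to III-2 (ww), so II-4 is Ww.
III-1 is a pigmented offspring of II-2 (Ww) × II-4 (Ww), whose cross gives 1/4 WW : 1/2 Ww : 1/4 ww; conditioning on being pigmented, III-1 is WW with probability 1/3, Ww with probability 2/3.
Summing over parental genotype combinations, P(offspring is albino) = 2/3·1/4 = 1/6.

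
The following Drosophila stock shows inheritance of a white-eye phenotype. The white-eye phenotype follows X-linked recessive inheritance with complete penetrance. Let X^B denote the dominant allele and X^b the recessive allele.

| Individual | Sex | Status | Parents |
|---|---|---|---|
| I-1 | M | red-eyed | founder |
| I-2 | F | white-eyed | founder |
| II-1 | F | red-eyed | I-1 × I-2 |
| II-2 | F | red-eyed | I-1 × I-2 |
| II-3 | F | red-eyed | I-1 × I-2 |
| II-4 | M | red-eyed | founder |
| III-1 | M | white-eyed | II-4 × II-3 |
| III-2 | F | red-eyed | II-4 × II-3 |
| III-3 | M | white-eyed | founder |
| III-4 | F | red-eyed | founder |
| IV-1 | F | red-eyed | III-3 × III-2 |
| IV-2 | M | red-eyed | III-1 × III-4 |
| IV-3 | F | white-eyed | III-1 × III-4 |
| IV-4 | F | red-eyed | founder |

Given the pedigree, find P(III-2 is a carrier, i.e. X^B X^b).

1/3

II-4 is red-eyed, so II-4 is X^B Y.
II-3 is red-eyed so carries B and received b from I-2 (X^b X^b), so II-3 is X^B X^b.
Their cross gives offspring ratios 1/2 X^B X^B : 1/2 X^B X^b. Conditioning on III-2 being red-eyed, P(X^B X^b) = 1/2 / 1 = 1/2 before taking III-2's own offspring into account.
III-3 is white-eyed, so III-3 is X^b Y.
Now use III-2's offspring. Probability of each recorded status — red-eyed daughter IV-1: 1/2 if III-2 is X^B X^b, 1 if X^B X^B.
Bayes: P(X^B X^b) = 1/2·1/2 / (1/2·1/2 + 1/2·1) = 1/3.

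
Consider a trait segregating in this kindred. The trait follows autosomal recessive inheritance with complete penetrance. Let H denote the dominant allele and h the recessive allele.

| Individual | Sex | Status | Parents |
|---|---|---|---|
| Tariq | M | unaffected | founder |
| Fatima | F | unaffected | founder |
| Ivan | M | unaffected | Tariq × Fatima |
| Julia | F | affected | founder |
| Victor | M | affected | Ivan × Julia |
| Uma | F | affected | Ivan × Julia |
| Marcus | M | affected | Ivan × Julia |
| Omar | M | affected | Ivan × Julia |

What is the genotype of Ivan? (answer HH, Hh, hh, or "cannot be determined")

From phenotype alone, Ivan is HH or Hh.
Ivan is unaffected so carries H and passed h to Victor (hh), so Ivan is Hh.

Hh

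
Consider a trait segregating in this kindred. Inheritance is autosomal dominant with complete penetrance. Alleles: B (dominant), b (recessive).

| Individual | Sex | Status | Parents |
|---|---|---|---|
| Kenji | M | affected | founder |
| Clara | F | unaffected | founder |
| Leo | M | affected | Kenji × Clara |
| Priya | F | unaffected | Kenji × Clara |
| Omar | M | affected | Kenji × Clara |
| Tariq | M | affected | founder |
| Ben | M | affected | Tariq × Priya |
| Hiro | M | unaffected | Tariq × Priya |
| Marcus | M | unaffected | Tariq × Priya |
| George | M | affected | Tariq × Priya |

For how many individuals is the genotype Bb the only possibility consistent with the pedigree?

6

Obligate heterozygotes: Kenji is affected so carries B and passed b to Priya (bb), so Kenji is Bb; Leo is affected so carries B and received b from Clara (bb), so Leo is Bb; Omar is affected so carries B and received b from Clara (bb), so Omar is Bb; Tariq is affected so carries B and passed b to Hiro (bb), so Tariq is Bb; Ben is affected so carries B and received b from Priya (bb), so Ben is Bb; George is affected so carries B and received b from Priya (bb), so George is Bb.
Every other individual is either homozygous by phenotype or has at least one consistent homozygous assignment, so the count is 6.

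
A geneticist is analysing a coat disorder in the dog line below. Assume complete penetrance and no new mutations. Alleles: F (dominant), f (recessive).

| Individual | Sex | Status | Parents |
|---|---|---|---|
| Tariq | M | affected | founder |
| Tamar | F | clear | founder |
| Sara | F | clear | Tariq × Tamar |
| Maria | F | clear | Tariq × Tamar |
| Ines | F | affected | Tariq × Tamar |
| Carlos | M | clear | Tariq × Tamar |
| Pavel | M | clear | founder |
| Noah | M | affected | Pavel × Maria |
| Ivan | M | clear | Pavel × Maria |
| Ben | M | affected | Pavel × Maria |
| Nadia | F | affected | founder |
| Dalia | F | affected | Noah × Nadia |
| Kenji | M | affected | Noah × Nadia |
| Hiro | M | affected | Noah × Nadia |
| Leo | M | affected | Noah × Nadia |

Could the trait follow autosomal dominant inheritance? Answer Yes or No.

Under autosomal dominant, Noah (affected, male) cannot arise from Pavel (clear) × Maria (clear).

No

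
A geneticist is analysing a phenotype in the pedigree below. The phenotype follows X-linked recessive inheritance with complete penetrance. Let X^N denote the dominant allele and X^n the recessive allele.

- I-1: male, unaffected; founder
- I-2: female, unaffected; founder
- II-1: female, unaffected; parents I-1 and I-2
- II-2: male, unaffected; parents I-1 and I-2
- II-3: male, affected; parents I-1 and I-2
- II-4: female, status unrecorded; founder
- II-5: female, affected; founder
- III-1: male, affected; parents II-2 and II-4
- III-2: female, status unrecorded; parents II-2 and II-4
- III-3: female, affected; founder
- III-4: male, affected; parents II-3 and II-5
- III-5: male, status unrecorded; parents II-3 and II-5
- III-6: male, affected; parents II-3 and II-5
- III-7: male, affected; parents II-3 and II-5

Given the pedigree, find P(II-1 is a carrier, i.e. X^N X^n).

I-1 is unaffected, so I-1 is X^N Y.
I-2 is unaffected so carries N and passed n to II-3 (X^n Y), so I-2 is X^N X^n.
Their cross gives offspring ratios 1/2 X^N X^N : 1/2 X^N X^n. Conditioning on II-1 being unaffected, P(X^N X^n) = 1/2 / 1 = 1/2.

1/2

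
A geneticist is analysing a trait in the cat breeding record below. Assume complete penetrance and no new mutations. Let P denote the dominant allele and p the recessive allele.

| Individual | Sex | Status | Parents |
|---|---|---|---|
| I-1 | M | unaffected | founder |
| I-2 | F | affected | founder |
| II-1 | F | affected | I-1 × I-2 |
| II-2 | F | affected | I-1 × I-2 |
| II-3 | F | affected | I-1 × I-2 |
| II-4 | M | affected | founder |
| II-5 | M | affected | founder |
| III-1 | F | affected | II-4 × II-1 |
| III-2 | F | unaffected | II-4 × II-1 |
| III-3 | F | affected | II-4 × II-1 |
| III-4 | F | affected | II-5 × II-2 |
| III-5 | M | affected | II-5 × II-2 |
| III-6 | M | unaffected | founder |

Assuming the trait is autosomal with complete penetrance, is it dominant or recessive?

II-4 and II-1 are both affected yet have an unaffected child III-2. Under a recessive model two affected parents are homozygous and every child would be affected, so the trait cannot be recessive.

dominant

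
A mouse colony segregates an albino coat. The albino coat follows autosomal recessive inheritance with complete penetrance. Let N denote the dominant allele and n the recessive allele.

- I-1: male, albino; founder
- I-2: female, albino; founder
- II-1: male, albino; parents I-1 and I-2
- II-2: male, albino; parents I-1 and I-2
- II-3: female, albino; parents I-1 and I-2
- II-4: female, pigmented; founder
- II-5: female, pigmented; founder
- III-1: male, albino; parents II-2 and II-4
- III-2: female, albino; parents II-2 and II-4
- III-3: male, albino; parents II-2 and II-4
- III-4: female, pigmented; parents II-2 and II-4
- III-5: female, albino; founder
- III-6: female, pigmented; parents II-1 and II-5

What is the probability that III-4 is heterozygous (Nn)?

III-4 is pigmented so carries N and received n from II-2 (nn), so III-4 is Nn, giving P(Nn) = 1.

1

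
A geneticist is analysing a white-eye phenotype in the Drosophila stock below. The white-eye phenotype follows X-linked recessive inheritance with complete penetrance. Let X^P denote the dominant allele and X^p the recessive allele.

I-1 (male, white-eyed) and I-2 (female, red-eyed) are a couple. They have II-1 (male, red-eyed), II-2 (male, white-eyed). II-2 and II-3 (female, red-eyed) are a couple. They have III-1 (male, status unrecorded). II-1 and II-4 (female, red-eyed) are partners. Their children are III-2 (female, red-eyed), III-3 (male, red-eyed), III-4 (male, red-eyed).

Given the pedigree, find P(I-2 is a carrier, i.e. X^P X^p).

1

I-2 is red-eyed so carries P and passed p to II-2 (X^p Y), so I-2 is X^P X^p, giving P(X^P X^p) = 1.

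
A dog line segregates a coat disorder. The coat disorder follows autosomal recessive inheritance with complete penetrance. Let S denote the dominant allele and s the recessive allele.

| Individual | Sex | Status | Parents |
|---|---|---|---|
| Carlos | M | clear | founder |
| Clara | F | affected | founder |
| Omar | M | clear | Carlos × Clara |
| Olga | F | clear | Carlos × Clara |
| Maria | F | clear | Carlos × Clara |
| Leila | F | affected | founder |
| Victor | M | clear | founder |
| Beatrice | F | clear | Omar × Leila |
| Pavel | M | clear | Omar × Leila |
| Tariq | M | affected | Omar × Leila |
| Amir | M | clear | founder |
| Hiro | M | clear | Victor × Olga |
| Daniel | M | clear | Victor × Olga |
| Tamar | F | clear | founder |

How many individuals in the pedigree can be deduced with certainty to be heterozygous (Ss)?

Obligate heterozygotes: Omar is clear so carries S and received s from Clara (ss), so Omar is Ss; Olga is clear so carries S and received s from Clara (ss), so Olga is Ss; Maria is clear so carries S and received s from Clara (ss), so Maria is Ss; Beatrice is clear so carries S and received s from Leila (ss), so Beatrice is Ss; Pavel is clear so carries S and received s from Leila (ss), so Pavel is Ss.
Every other individual is either homozygous by phenotype or has at least one consistent homozygous assignment, so the count is 5.

5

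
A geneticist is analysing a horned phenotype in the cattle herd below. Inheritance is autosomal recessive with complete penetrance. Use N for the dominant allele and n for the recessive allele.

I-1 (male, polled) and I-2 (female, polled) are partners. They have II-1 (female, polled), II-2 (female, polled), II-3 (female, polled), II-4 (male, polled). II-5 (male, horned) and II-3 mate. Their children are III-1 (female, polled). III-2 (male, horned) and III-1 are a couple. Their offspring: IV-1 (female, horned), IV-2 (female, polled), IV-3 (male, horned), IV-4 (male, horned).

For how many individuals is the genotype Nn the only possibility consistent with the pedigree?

2

Obligate heterozygotes: III-1 is polled so carries N and received n from II-5 (nn), so III-1 is Nn; IV-2 is polled so carries N and received n from III-2 (nn), so IV-2 is Nn.
Every other individual is either homozygous by phenotype or has at least one consistent homozygous assignment, so the count is 2.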